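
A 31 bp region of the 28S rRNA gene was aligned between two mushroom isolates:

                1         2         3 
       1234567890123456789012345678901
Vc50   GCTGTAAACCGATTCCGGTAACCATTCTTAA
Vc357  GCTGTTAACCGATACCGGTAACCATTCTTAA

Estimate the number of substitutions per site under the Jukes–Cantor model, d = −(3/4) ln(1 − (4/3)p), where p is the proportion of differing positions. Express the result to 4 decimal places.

The sequences differ at positions 6 (A/T), 14 (T/A).
p = 2/31 = 0.064516.
d = −0.75 · ln(1 − (4/3)·0.064516) = −0.75 · ln(0.913979) = −0.75 · (-0.089948) = 0.0675.

0.0675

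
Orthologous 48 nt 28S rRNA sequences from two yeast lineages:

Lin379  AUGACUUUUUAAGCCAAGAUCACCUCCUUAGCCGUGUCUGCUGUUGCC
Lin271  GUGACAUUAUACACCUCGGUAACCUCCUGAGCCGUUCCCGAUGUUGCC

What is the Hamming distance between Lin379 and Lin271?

14

Differing sites — 1:A/G; 6:U/A; 9:U/A; 12:A/C; 13:G/A; 16:A/U; 17:A/C; 19:A/G; 21:C/A; 29:U/G; 36:G/U; 37:U/C; 39:U/C; 41:C/A.
That gives 14 mismatches out of 48 aligned sites, so the Hamming distance is 14.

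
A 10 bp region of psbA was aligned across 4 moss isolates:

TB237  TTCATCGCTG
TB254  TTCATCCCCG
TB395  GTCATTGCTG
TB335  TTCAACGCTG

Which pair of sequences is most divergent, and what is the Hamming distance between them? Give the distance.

4

Pairwise Hamming distances:
  TB237 vs TB254: 2
  TB237 vs TB395: 2
  TB237 vs TB335: 1
  TB254 vs TB395: 4
  TB254 vs TB335: 3
  TB395 vs TB335: 3
The largest is 4, between TB254 and TB395.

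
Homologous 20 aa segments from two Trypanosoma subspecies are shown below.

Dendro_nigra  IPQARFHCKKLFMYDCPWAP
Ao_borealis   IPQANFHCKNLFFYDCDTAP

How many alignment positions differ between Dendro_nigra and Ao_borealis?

5

Mismatches occur at site 5 (R→N), site 10 (K→N), site 13 (M→F), site 17 (P→D), site 18 (W→T).
That gives 5 mismatches out of 20 aligned sites, so the Hamming distance is 5.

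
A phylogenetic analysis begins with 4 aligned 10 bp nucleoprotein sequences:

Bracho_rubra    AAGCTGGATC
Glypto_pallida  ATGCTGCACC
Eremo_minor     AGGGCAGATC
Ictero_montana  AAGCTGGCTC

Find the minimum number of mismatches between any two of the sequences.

Pairwise Hamming distances:
  Bracho_rubra vs Glypto_pallida: 3
  Bracho_rubra vs Eremo_minor: 4
  Bracho_rubra vs Ictero_montana: 1
  Glypto_pallida vs Eremo_minor: 6
  Glypto_pallida vs Ictero_montana: 4
  Eremo_minor vs Ictero_montana: 5
The smallest is 1, between Bracho_rubra and Ictero_montana.

1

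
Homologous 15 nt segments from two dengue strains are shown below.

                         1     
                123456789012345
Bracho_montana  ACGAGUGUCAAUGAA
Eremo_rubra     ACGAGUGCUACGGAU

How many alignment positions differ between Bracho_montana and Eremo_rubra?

Differing sites — 8:U/C; 9:C/U; 11:A/C; 12:U/G; 15:A/U.
That gives 5 mismatches out of 15 aligned sites, so the Hamming distance is 5.

5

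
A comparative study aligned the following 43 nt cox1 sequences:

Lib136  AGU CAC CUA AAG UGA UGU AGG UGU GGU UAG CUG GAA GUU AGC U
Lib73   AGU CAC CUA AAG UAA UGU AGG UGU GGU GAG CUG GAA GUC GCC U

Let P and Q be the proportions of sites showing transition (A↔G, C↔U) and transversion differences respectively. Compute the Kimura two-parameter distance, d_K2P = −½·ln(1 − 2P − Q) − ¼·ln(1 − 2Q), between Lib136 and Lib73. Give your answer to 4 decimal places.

The sequences differ at positions 14 (G/A, transition), 28 (U/G, transversion), 39 (U/C, transition), 40 (A/G, transition), 41 (G/C, transversion).
Of the 5 differences, 3 transitions and 2 transversions over 43 sites: P = 3/43 = 0.069767, Q = 2/43 = 0.046512.
d = −0.5·ln(0.813954) − 0.25·ln(0.906976) = −0.5·(-0.205851) − 0.25·(-0.097639) = 0.1273.

0.1273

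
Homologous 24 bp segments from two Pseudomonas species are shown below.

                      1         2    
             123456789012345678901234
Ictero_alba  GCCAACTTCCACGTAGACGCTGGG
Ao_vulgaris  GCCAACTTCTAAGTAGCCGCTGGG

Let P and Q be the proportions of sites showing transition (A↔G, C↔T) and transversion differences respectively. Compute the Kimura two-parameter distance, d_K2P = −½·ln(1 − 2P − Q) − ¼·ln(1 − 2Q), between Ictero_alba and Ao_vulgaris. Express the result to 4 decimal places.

0.1367

Differing sites — 10:C/T (Ti); 12:C/A (Tv); 17:A/C (Tv).
Of the 3 differences, 1 transition and 2 transversions over 24 sites: P = 1/24 = 0.041667, Q = 2/24 = 0.083333.
d = −0.5·ln(0.833333) − 0.25·ln(0.833334) = −0.5·(-0.182322) − 0.25·(-0.182321) = 0.1367.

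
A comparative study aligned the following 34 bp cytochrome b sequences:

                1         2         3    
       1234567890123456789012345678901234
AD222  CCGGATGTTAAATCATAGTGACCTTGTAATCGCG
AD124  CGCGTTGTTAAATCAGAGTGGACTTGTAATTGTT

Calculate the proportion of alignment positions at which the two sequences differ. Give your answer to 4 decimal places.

0.2647

Mismatches occur at site 2 (C↔G), site 3 (G↔C), site 5 (A↔T), site 16 (T↔G), site 21 (A↔G), site 22 (C↔A), site 31 (C↔T), site 33 (C↔T), site 34 (G↔T).
There are 9 differences over 34 sites, so p = 9/34 = 0.2647.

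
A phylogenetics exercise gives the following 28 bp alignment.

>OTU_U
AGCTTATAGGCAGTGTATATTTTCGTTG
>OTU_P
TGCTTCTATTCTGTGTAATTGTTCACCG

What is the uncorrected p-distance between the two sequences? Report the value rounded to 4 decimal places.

Mismatches occur at site 1 (A→T), site 6 (A→C), site 9 (G→T), site 10 (G→T), site 12 (A→T), site 18 (T→A), site 19 (A→T), site 21 (T→G), site 25 (G→A), site 26 (T→C), site 27 (T→C).
There are 11 differences over 28 sites, so p = 11/28 = 0.3929.

0.3929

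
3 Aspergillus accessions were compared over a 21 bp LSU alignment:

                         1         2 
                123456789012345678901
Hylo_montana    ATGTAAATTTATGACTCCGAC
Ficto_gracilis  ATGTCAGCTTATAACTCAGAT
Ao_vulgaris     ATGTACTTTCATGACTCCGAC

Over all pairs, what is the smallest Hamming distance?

Pairwise Hamming distances:
  Hylo_montana vs Ficto_gracilis: 6
  Hylo_montana vs Ao_vulgaris: 3
  Ficto_gracilis vs Ao_vulgaris: 8
The smallest is 3, between Hylo_montana and Ao_vulgaris.

3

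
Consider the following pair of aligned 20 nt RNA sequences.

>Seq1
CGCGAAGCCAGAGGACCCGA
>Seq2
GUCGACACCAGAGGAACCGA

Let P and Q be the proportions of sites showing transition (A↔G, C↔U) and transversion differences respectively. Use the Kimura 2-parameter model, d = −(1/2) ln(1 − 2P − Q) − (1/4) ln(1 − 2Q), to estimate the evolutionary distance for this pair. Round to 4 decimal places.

0.3060

The sequences differ at positions 1 (C/G, transversion), 2 (G/U, transversion), 6 (A/C, transversion), 7 (G/A, transition), 16 (C/A, transversion).
Of the 5 differences, 1 transition and 4 transversions over 20 sites: P = 1/20 = 0.050000, Q = 4/20 = 0.200000.
d = −0.5·ln(0.700000) − 0.25·ln(0.600000) = −0.5·(-0.356675) − 0.25·(-0.510826) = 0.3060.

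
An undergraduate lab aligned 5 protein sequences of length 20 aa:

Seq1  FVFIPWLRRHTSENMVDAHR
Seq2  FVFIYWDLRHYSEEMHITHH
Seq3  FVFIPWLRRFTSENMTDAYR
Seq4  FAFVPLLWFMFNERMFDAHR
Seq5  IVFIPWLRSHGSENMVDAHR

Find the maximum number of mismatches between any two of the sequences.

Pairwise Hamming distances:
  Seq1 vs Seq2: 9
  Seq1 vs Seq3: 3
  Seq1 vs Seq4: 10
  Seq1 vs Seq5: 3
  Seq2 vs Seq3: 11
  Seq2 vs Seq4: 15
  Seq2 vs Seq5: 11
  Seq3 vs Seq4: 11
  Seq3 vs Seq5: 6
  Seq4 vs Seq5: 11
The largest is 15, between Seq2 and Seq4.

15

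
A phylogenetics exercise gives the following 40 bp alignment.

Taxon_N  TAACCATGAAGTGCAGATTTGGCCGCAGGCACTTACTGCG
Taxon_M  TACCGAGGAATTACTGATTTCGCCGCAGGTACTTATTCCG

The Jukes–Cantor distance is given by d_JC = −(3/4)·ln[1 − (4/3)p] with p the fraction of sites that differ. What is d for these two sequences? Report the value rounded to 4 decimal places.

Mismatches occur at site 3 (A↔C), site 5 (C↔G), site 7 (T↔G), site 11 (G↔T), site 13 (G↔A), site 15 (A↔T), site 21 (G↔C), site 30 (C↔T), site 36 (C↔T), site 38 (G↔C).
p = 10/40 = 0.250000.
d = −0.75 · ln(1 − (4/3)·0.250000) = −0.75 · ln(0.666667) = −0.75 · (-0.405465) = 0.3041.

0.3041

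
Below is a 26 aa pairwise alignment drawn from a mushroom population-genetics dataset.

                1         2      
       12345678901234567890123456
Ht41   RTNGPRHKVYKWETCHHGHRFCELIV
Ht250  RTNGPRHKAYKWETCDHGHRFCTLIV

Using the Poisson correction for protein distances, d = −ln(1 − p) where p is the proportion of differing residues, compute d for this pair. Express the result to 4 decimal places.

0.1226

Mismatches occur at site 9 (V→A), site 16 (H→D), site 23 (E→T).
p = 3/26 = 0.115385.
d = −ln(1 − 0.115385) = −ln(0.884615) = 0.1226.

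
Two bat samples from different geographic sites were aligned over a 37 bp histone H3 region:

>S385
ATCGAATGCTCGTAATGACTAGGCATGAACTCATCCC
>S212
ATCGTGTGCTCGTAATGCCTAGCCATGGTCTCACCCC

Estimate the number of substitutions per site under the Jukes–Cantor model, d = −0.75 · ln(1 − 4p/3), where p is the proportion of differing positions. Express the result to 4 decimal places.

0.2180

The sequences differ at positions 5 (A/T), 6 (A/G), 18 (A/C), 23 (G/C), 28 (A/G), 29 (A/T), 34 (T/C).
p = 7/37 = 0.189189.
d = −0.75 · ln(1 − (4/3)·0.189189) = −0.75 · ln(0.747748) = −0.75 · (-0.290689) = 0.2180.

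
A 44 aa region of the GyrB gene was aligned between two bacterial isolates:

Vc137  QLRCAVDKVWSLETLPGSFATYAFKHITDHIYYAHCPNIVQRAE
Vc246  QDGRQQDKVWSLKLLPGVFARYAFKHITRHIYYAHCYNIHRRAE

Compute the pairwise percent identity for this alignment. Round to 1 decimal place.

The sequences differ at positions 2 (L/D), 3 (R/G), 4 (C/R), 5 (A/Q), 6 (V/Q), 13 (E/K), 14 (T/L), 18 (S/V), 21 (T/R), 29 (D/R), 37 (P/Y), 40 (V/H), 41 (Q/R).
31 of the 44 sites match, so the percent identity is 31/44 × 100 = 70.5%.

70.5%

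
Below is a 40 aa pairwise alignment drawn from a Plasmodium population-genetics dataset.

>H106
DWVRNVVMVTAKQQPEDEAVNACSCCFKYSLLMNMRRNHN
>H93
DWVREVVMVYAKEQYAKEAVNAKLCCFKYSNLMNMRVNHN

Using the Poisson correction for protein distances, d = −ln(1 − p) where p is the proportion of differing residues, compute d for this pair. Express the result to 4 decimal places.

Differing sites — 5:N/E; 10:T/Y; 13:Q/E; 15:P/Y; 16:E/A; 17:D/K; 23:C/K; 24:S/L; 31:L/N; 37:R/V.
p = 10/40 = 0.250000.
d = −ln(1 − 0.250000) = −ln(0.750000) = 0.2877.

0.2877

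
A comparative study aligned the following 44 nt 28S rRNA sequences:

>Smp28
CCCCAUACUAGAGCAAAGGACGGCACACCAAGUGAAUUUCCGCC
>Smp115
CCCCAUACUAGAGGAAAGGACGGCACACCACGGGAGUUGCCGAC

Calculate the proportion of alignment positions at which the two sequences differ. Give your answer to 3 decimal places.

0.136

The sequences differ at positions 14 (C/G), 31 (A/C), 33 (U/G), 36 (A/G), 39 (U/G), 43 (C/A).
There are 6 differences over 44 sites, so p = 6/44 = 0.136.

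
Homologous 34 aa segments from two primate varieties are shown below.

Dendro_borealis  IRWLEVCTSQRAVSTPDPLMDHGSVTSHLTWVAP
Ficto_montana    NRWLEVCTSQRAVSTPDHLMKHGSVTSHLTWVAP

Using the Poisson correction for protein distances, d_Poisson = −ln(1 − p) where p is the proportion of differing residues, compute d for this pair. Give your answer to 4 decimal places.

Mismatches occur at site 1 (I/N), site 18 (P/H), site 21 (D/K).
p = 3/34 = 0.088235.
d = −ln(1 − 0.088235) = −ln(0.911765) = 0.0924.

0.0924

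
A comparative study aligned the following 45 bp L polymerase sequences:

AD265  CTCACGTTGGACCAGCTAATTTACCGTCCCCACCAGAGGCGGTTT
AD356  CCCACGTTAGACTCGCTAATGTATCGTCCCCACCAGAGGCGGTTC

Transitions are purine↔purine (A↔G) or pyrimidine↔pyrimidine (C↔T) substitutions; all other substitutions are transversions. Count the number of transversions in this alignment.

Differing sites — 2:T/C (Ti); 9:G/A (Ti); 13:C/T (Ti); 14:A/C (Tv); 21:T/G (Tv); 24:C/T (Ti); 45:T/C (Ti).
Of the 7 differences, 5 transitions and 2 transversions, so the answer is 2.

2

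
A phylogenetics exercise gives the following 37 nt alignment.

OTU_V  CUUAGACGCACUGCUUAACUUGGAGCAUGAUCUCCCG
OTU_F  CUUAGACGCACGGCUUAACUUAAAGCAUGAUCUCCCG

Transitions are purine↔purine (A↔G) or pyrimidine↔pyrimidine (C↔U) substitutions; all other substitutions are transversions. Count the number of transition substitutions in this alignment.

The sequences differ at positions 12 (U/G, transversion), 22 (G/A, transition), 23 (G/A, transition).
Of the 3 differences, 2 transitions and 1 transversion, so the answer is 2.

2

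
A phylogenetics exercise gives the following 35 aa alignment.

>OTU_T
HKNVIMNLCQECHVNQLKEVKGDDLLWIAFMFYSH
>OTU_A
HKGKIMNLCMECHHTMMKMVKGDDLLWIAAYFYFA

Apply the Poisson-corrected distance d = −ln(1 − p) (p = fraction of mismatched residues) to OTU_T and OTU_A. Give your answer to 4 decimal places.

Differing sites — 3:N/G; 4:V/K; 10:Q/M; 14:V/H; 15:N/T; 16:Q/M; 17:L/M; 19:E/M; 30:F/A; 31:M/Y; 34:S/F; 35:H/A.
p = 12/35 = 0.342857.
d = −ln(1 − 0.342857) = −ln(0.657143) = 0.4199.

0.4199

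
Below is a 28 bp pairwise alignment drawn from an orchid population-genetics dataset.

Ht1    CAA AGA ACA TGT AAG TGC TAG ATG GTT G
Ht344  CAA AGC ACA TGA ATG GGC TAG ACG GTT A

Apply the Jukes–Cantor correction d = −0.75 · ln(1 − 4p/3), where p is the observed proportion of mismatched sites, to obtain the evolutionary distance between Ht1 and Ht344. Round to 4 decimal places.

0.2524

The sequences differ at positions 6 (A/C), 12 (T/A), 14 (A/T), 16 (T/G), 23 (T/C), 28 (G/A).
p = 6/28 = 0.214286.
d = −0.75 · ln(1 − (4/3)·0.214286) = −0.75 · ln(0.714285) = −0.75 · (-0.336473) = 0.2524.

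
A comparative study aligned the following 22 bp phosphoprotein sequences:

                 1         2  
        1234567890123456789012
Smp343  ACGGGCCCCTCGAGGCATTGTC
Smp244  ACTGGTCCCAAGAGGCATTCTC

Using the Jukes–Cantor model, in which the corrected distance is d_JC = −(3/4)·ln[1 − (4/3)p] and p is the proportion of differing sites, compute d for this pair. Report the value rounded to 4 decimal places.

0.2708

Differing sites — 3:G/T; 6:C/T; 10:T/A; 11:C/A; 20:G/C.
p = 5/22 = 0.227273.
d = −0.75 · ln(1 − (4/3)·0.227273) = −0.75 · ln(0.696969) = −0.75 · (-0.361014) = 0.2708.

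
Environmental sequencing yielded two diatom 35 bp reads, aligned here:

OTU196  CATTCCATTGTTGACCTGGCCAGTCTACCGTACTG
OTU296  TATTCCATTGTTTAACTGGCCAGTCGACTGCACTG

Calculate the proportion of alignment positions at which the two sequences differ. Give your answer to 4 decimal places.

Differing sites — 1:C/T; 13:G/T; 15:C/A; 26:T/G; 29:C/T; 31:T/C.
There are 6 differences over 35 sites, so p = 6/35 = 0.1714.

0.1714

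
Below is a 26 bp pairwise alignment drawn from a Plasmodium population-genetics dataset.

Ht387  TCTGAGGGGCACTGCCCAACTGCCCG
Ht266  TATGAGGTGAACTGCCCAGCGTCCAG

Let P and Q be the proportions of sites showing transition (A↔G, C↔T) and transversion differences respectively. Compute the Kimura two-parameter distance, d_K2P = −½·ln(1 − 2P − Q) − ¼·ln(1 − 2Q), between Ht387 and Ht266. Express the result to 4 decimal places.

Mismatches occur at site 2 (C↔A, transversion), site 8 (G↔T, transversion), site 10 (C↔A, transversion), site 19 (A↔G, transition), site 21 (T↔G, transversion), site 22 (G↔T, transversion), site 25 (C↔A, transversion).
Of the 7 differences, 1 transition and 6 transversions over 26 sites: P = 1/26 = 0.038462, Q = 6/26 = 0.230769.
d = −0.5·ln(0.692307) − 0.25·ln(0.538462) = −0.5·(-0.367726) − 0.25·(-0.619038) = 0.3386.

0.3386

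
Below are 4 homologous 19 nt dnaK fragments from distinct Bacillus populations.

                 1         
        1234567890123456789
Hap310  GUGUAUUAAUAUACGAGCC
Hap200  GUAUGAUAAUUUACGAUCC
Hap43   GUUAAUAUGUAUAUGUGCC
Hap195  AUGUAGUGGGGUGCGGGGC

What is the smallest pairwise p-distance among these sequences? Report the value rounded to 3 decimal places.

0.263

Pairwise Hamming distances:
  Hap310 vs Hap200: 5
  Hap310 vs Hap43: 7
  Hap310 vs Hap195: 9
  Hap200 vs Hap43: 11
  Hap200 vs Hap195: 12
  Hap43 vs Hap195: 12
The smallest is 5 mismatches, between Hap310 and Hap200; p = 5/19 = 0.263.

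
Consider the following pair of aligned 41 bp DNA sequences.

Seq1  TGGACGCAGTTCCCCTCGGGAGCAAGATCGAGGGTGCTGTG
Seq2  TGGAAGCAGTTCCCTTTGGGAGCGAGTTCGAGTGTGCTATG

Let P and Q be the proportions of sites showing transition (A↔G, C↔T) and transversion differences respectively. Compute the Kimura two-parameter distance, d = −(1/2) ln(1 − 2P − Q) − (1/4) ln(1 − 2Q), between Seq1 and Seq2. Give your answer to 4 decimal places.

0.1957

Mismatches occur at site 5 (C/A, transversion), site 15 (C/T, transition), site 17 (C/T, transition), site 24 (A/G, transition), site 27 (A/T, transversion), site 33 (G/T, transversion), site 39 (G/A, transition).
Of the 7 differences, 4 transitions and 3 transversions over 41 sites: P = 4/41 = 0.097561, Q = 3/41 = 0.073171.
d = −0.5·ln(0.731707) − 0.25·ln(0.853658) = −0.5·(-0.312375) − 0.25·(-0.158225) = 0.1957.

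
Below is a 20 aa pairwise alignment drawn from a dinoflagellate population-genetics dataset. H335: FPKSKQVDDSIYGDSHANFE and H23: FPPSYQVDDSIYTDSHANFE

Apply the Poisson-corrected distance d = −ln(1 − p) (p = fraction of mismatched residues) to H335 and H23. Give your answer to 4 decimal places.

Differing sites — 3:K/P; 5:K/Y; 13:G/T.
p = 3/20 = 0.150000.
d = −ln(1 − 0.150000) = −ln(0.850000) = 0.1625.

0.1625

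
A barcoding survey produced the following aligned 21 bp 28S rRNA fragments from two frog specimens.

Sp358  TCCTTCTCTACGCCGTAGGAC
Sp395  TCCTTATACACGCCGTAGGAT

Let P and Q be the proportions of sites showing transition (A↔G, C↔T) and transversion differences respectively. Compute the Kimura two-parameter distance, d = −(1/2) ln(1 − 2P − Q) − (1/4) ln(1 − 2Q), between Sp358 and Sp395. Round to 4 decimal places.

0.2211

Mismatches occur at site 6 (C↔A, transversion), site 8 (C↔A, transversion), site 9 (T↔C, transition), site 21 (C↔T, transition).
Of the 4 differences, 2 transitions and 2 transversions over 21 sites: P = 2/21 = 0.095238, Q = 2/21 = 0.095238.
d = −0.5·ln(0.714286) − 0.25·ln(0.809524) = −0.5·(-0.336472) − 0.25·(-0.211309) = 0.2211.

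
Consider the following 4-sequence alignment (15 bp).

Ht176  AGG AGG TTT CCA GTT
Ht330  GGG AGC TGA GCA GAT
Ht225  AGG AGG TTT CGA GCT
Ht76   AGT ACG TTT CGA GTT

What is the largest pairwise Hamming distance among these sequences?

Pairwise Hamming distances:
  Ht176 vs Ht330: 6
  Ht176 vs Ht225: 2
  Ht176 vs Ht76: 3
  Ht330 vs Ht225: 7
  Ht330 vs Ht76: 9
  Ht225 vs Ht76: 3
The largest is 9, between Ht330 and Ht76.

9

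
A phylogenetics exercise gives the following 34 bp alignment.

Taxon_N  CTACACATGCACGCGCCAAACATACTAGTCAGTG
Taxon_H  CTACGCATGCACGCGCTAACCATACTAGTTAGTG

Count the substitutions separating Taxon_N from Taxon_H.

4

The sequences differ at positions 5 (A/G), 17 (C/T), 20 (A/C), 30 (C/T).
That gives 4 mismatches out of 34 aligned sites, so the Hamming distance is 4.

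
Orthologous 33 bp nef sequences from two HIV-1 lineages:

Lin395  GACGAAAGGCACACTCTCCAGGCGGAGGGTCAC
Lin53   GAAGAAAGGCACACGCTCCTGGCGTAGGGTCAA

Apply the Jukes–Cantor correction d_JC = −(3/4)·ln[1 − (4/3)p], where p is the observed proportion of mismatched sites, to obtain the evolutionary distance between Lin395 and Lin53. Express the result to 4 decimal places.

0.1693

Mismatches occur at site 3 (C→A), site 15 (T→G), site 20 (A→T), site 25 (G→T), site 33 (C→A).
p = 5/33 = 0.151515.
d = −0.75 · ln(1 − (4/3)·0.151515) = −0.75 · ln(0.797980) = −0.75 · (-0.225672) = 0.1693.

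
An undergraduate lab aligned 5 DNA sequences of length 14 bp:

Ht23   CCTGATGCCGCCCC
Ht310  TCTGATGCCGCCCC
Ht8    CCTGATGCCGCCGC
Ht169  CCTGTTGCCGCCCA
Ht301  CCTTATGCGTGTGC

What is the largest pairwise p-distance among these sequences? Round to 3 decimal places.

Pairwise Hamming distances:
  Ht23 vs Ht310: 1
  Ht23 vs Ht8: 1
  Ht23 vs Ht169: 2
  Ht23 vs Ht301: 6
  Ht310 vs Ht8: 2
  Ht310 vs Ht169: 3
  Ht310 vs Ht301: 7
  Ht8 vs Ht169: 3
  Ht8 vs Ht301: 5
  Ht169 vs Ht301: 8
The largest is 8 mismatches, between Ht169 and Ht301; p = 8/14 = 0.571.

0.571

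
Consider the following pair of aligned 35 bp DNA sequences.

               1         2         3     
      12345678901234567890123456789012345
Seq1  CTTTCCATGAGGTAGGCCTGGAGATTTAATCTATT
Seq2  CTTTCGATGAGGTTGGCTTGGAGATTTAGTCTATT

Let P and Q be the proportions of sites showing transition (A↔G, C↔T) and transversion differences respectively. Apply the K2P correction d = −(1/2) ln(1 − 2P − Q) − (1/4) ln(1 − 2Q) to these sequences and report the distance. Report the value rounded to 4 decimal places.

0.1244

Mismatches occur at site 6 (C/G, transversion), site 14 (A/T, transversion), site 18 (C/T, transition), site 29 (A/G, transition).
Of the 4 differences, 2 transitions and 2 transversions over 35 sites: P = 2/35 = 0.057143, Q = 2/35 = 0.057143.
d = −0.5·ln(0.828571) − 0.25·ln(0.885714) = −0.5·(-0.188053) − 0.25·(-0.121361) = 0.1244.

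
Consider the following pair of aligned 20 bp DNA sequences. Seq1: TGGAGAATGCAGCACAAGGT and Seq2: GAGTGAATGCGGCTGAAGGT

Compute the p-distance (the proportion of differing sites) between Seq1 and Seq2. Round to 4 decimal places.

The sequences differ at positions 1 (T/G), 2 (G/A), 4 (A/T), 11 (A/G), 14 (A/T), 15 (C/G).
There are 6 differences over 20 sites, so p = 6/20 = 0.3000.

0.3000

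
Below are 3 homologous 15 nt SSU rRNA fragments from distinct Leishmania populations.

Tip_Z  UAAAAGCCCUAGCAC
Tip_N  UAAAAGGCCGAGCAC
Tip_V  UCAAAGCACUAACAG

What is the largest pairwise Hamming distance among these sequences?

Pairwise Hamming distances:
  Tip_Z vs Tip_N: 2
  Tip_Z vs Tip_V: 4
  Tip_N vs Tip_V: 6
The largest is 6, between Tip_N and Tip_V.

6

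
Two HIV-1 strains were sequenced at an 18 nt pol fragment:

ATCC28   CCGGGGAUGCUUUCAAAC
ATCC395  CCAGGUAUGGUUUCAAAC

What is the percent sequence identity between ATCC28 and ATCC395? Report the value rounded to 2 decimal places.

83.33%

Differing sites — 3:G/A; 6:G/U; 10:C/G.
15 of the 18 sites match, so the percent identity is 15/18 × 100 = 83.33%.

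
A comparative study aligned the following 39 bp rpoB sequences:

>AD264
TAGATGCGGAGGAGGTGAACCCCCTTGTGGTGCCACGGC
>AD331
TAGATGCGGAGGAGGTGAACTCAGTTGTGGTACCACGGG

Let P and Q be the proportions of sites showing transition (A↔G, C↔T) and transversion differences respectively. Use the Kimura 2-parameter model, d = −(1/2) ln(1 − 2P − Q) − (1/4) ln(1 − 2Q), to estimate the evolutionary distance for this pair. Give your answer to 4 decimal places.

The sequences differ at positions 21 (C/T, transition), 23 (C/A, transversion), 24 (C/G, transversion), 32 (G/A, transition), 39 (C/G, transversion).
Of the 5 differences, 2 transitions and 3 transversions over 39 sites: P = 2/39 = 0.051282, Q = 3/39 = 0.076923.
d = −0.5·ln(0.820513) − 0.25·ln(0.846154) = −0.5·(-0.197826) − 0.25·(-0.167054) = 0.1407.

0.1407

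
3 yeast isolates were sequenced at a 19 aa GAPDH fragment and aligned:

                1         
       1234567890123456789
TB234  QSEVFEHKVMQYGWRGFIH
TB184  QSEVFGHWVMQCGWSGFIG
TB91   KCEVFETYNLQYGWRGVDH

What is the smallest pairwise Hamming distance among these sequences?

Pairwise Hamming distances:
  TB234 vs TB184: 5
  TB234 vs TB91: 8
  TB184 vs TB91: 12
The smallest is 5, between TB234 and TB184.

5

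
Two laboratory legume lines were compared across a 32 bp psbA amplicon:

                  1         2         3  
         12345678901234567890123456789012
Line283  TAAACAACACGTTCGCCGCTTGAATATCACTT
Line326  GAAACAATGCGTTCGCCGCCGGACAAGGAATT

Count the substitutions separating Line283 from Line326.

Differing sites — 1:T/G; 8:C/T; 9:A/G; 20:T/C; 21:T/G; 24:A/C; 25:T/A; 27:T/G; 28:C/G; 30:C/A.
That gives 10 mismatches out of 32 aligned sites, so the Hamming distance is 10.

10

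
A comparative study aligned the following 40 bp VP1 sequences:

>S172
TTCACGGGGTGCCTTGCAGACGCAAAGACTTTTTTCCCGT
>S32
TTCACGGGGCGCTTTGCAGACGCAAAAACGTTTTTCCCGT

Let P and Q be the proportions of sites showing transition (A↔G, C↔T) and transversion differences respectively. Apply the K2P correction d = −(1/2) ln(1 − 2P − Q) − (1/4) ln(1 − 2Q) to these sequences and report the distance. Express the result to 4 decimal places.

0.1090

Differing sites — 10:T/C (Ti); 13:C/T (Ti); 27:G/A (Ti); 30:T/G (Tv).
Of the 4 differences, 3 transitions and 1 transversion over 40 sites: P = 3/40 = 0.075000, Q = 1/40 = 0.025000.
d = −0.5·ln(0.825000) − 0.25·ln(0.950000) = −0.5·(-0.192372) − 0.25·(-0.051293) = 0.1090.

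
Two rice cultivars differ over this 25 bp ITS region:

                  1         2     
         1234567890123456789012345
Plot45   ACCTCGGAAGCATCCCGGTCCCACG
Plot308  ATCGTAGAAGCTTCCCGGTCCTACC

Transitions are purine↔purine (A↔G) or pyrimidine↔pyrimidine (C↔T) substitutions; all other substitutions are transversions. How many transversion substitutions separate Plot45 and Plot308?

3

Mismatches occur at site 2 (C/T, transition), site 4 (T/G, transversion), site 5 (C/T, transition), site 6 (G/A, transition), site 12 (A/T, transversion), site 22 (C/T, transition), site 25 (G/C, transversion).
Of the 7 differences, 4 transitions and 3 transversions, so the answer is 3.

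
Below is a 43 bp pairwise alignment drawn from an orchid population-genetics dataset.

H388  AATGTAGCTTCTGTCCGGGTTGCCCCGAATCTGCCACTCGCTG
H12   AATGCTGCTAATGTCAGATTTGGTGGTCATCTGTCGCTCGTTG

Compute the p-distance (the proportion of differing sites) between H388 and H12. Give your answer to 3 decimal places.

The sequences differ at positions 5 (T/C), 6 (A/T), 10 (T/A), 11 (C/A), 16 (C/A), 18 (G/A), 19 (G/T), 23 (C/G), 24 (C/T), 25 (C/G), 26 (C/G), 27 (G/T), 28 (A/C), 34 (C/T), 36 (A/G), 41 (C/T).
There are 16 differences over 43 sites, so p = 16/43 = 0.372.

0.372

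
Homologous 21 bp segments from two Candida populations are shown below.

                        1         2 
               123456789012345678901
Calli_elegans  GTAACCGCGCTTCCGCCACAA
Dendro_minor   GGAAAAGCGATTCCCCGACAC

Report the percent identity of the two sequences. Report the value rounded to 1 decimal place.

66.7%

Mismatches occur at site 2 (T↔G), site 5 (C↔A), site 6 (C↔A), site 10 (C↔A), site 15 (G↔C), site 17 (C↔G), site 21 (A↔C).
14 of the 21 sites match, so the percent identity is 14/21 × 100 = 66.7%.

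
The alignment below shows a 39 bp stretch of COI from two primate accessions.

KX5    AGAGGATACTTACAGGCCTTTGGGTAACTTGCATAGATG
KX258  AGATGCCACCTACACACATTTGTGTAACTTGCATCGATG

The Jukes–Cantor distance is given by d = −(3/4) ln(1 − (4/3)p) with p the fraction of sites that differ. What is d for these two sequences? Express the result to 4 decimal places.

Mismatches occur at site 4 (G↔T), site 6 (A↔C), site 7 (T↔C), site 10 (T↔C), site 15 (G↔C), site 16 (G↔A), site 18 (C↔A), site 23 (G↔T), site 35 (A↔C).
p = 9/39 = 0.230769.
d = −0.75 · ln(1 − (4/3)·0.230769) = −0.75 · ln(0.692308) = −0.75 · (-0.367724) = 0.2758.

0.2758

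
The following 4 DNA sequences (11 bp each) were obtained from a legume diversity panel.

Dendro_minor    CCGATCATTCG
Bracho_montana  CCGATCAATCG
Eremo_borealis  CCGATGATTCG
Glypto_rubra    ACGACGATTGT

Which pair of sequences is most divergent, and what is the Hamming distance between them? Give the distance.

6

Pairwise Hamming distances:
  Dendro_minor vs Bracho_montana: 1
  Dendro_minor vs Eremo_borealis: 1
  Dendro_minor vs Glypto_rubra: 5
  Bracho_montana vs Eremo_borealis: 2
  Bracho_montana vs Glypto_rubra: 6
  Eremo_borealis vs Glypto_rubra: 4
The largest is 6, between Bracho_montana and Glypto_rubra.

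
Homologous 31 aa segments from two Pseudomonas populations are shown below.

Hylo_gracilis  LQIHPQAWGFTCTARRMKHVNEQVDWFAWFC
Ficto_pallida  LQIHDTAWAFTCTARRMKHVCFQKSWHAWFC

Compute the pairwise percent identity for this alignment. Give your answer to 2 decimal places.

Differing sites — 5:P/D; 6:Q/T; 9:G/A; 21:N/C; 22:E/F; 24:V/K; 25:D/S; 27:F/H.
23 of the 31 sites match, so the percent identity is 23/31 × 100 = 74.19%.

74.19%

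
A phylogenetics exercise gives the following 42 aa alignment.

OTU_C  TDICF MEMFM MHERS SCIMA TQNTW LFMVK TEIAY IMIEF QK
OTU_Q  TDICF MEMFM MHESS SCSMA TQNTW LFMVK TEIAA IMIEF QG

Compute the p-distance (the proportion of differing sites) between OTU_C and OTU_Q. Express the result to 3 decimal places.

The sequences differ at positions 14 (R/S), 18 (I/S), 35 (Y/A), 42 (K/G).
There are 4 differences over 42 sites, so p = 4/42 = 0.095.

0.095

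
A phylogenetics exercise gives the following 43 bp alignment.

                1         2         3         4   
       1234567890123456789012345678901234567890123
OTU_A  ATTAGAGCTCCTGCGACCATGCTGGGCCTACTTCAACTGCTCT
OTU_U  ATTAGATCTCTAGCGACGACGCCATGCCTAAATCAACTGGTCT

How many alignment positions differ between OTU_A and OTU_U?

Mismatches occur at site 7 (G↔T), site 11 (C↔T), site 12 (T↔A), site 18 (C↔G), site 20 (T↔C), site 23 (T↔C), site 24 (G↔A), site 25 (G↔T), site 31 (C↔A), site 32 (T↔A), site 40 (C↔G).
That gives 11 mismatches out of 43 aligned sites, so the Hamming distance is 11.

11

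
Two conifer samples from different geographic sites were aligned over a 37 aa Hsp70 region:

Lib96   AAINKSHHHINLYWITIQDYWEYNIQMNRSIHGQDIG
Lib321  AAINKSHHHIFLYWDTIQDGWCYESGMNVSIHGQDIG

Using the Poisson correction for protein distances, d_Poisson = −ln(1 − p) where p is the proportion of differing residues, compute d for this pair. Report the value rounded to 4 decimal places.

Mismatches occur at site 11 (N/F), site 15 (I/D), site 20 (Y/G), site 22 (E/C), site 24 (N/E), site 25 (I/S), site 26 (Q/G), site 29 (R/V).
p = 8/37 = 0.216216.
d = −ln(1 − 0.216216) = −ln(0.783784) = 0.2436.

0.2436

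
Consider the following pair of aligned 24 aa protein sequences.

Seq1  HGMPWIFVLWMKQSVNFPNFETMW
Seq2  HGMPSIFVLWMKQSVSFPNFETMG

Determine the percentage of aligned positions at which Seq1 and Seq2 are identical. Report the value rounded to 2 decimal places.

The sequences differ at positions 5 (W/S), 16 (N/S), 24 (W/G).
21 of the 24 sites match, so the percent identity is 21/24 × 100 = 87.50%.

87.50%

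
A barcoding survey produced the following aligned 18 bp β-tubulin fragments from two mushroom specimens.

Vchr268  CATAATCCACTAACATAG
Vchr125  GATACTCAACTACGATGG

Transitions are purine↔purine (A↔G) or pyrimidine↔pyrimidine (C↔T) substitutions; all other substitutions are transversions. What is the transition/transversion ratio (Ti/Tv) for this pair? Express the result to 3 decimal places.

Differing sites — 1:C/G (Tv); 5:A/C (Tv); 8:C/A (Tv); 13:A/C (Tv); 14:C/G (Tv); 17:A/G (Ti).
Of the 6 differences, 1 transition and 5 transversions, so Ti/Tv = 1/5 = 0.200.

0.200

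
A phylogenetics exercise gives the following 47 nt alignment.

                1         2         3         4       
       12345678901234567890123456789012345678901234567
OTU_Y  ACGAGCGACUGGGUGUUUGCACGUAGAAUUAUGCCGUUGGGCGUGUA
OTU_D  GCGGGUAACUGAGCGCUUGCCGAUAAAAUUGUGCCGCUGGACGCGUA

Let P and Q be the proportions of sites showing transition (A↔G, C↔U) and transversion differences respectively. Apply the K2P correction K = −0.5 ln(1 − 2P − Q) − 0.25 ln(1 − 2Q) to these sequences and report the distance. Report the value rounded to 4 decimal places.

0.4751

Differing sites — 1:A/G (Ti); 4:A/G (Ti); 6:C/U (Ti); 7:G/A (Ti); 12:G/A (Ti); 14:U/C (Ti); 16:U/C (Ti); 21:A/C (Tv); 22:C/G (Tv); 23:G/A (Ti); 26:G/A (Ti); 31:A/G (Ti); 37:U/C (Ti); 41:G/A (Ti); 44:U/C (Ti).
Of the 15 differences, 13 transitions and 2 transversions over 47 sites: P = 13/47 = 0.276596, Q = 2/47 = 0.042553.
d = −0.5·ln(0.404255) − 0.25·ln(0.914894) = −0.5·(-0.905709) − 0.25·(-0.088947) = 0.4751.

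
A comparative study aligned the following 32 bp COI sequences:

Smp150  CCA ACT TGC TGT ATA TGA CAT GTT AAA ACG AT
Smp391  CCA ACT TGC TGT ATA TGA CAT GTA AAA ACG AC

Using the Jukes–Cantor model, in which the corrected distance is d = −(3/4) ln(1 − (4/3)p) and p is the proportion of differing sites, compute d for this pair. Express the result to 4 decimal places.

The sequences differ at positions 24 (T/A), 32 (T/C).
p = 2/32 = 0.062500.
d = −0.75 · ln(1 − (4/3)·0.062500) = −0.75 · ln(0.916667) = −0.75 · (-0.087011) = 0.0653.

0.0653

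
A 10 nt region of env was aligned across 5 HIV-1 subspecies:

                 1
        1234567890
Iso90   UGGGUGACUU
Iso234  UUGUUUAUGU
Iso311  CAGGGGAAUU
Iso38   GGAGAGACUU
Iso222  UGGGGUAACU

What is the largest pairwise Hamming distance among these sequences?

Pairwise Hamming distances:
  Iso90 vs Iso234: 5
  Iso90 vs Iso311: 4
  Iso90 vs Iso38: 3
  Iso90 vs Iso222: 4
  Iso234 vs Iso311: 7
  Iso234 vs Iso38: 8
  Iso234 vs Iso222: 5
  Iso311 vs Iso38: 5
  Iso311 vs Iso222: 4
  Iso38 vs Iso222: 6
The largest is 8, between Iso234 and Iso38.

8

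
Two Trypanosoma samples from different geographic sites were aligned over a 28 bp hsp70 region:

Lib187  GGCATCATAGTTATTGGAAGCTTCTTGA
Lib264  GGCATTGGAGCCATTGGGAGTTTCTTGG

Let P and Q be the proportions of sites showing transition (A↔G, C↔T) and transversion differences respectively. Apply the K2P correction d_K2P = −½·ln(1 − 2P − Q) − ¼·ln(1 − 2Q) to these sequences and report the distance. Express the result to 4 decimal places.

The sequences differ at positions 6 (C/T, transition), 7 (A/G, transition), 8 (T/G, transversion), 11 (T/C, transition), 12 (T/C, transition), 18 (A/G, transition), 21 (C/T, transition), 28 (A/G, transition).
Of the 8 differences, 7 transitions and 1 transversion over 28 sites: P = 7/28 = 0.250000, Q = 1/28 = 0.035714.
d = −0.5·ln(0.464286) − 0.25·ln(0.928572) = −0.5·(-0.767255) − 0.25·(-0.074107) = 0.4022.

0.4022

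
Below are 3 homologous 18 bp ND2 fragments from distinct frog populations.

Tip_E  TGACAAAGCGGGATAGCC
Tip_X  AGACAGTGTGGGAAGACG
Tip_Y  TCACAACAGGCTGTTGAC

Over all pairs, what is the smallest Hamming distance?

Pairwise Hamming distances:
  Tip_E vs Tip_X: 8
  Tip_E vs Tip_Y: 9
  Tip_X vs Tip_Y: 14
The smallest is 8, between Tip_E and Tip_X.

8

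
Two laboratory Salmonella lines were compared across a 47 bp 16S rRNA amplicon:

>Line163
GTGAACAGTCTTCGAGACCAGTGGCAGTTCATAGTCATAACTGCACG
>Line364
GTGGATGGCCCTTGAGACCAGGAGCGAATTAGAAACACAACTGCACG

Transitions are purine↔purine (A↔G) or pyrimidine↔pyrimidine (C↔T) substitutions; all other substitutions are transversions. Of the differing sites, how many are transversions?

4

Differing sites — 4:A/G (Ti); 6:C/T (Ti); 7:A/G (Ti); 9:T/C (Ti); 11:T/C (Ti); 13:C/T (Ti); 22:T/G (Tv); 23:G/A (Ti); 26:A/G (Ti); 27:G/A (Ti); 28:T/A (Tv); 30:C/T (Ti); 32:T/G (Tv); 34:G/A (Ti); 35:T/A (Tv); 38:T/C (Ti).
Of the 16 differences, 12 transitions and 4 transversions, so the answer is 4.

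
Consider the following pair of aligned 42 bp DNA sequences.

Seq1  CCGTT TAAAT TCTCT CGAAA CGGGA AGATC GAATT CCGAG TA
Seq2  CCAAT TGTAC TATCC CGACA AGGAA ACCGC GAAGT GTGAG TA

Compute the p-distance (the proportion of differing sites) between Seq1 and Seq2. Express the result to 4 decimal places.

Mismatches occur at site 3 (G/A), site 4 (T/A), site 7 (A/G), site 8 (A/T), site 10 (T/C), site 12 (C/A), site 15 (T/C), site 19 (A/C), site 21 (C/A), site 24 (G/A), site 27 (G/C), site 28 (A/C), site 29 (T/G), site 34 (T/G), site 36 (C/G), site 37 (C/T).
There are 16 differences over 42 sites, so p = 16/42 = 0.3810.

0.3810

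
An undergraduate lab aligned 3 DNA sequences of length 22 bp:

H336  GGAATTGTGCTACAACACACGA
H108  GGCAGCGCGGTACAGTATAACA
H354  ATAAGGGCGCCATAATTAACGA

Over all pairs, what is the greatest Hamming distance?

Pairwise Hamming distances:
  H336 vs H108: 10
  H336 vs H354: 10
  H108 vs H354: 12
The largest is 12, between H108 and H354.

12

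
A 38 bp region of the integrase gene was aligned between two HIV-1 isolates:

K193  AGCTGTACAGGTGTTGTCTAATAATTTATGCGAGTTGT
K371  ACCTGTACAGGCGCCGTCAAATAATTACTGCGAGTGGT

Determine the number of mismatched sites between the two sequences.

Differing sites — 2:G/C; 12:T/C; 14:T/C; 15:T/C; 19:T/A; 27:T/A; 28:A/C; 36:T/G.
That gives 8 mismatches out of 38 aligned sites, so the Hamming distance is 8.

8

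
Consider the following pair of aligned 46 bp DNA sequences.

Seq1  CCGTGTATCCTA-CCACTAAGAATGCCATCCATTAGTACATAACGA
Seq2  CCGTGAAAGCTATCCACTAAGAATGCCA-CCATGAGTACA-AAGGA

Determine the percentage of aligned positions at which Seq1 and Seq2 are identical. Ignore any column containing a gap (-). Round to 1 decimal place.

88.4%

Excluding the 3 gap columns leaves 43 comparable sites.
Differing sites — 6:T/A; 8:T/A; 9:C/G; 34:T/G; 44:C/G.
38 of the 43 comparable sites match, so the percent identity is 38/43 × 100 = 88.4%.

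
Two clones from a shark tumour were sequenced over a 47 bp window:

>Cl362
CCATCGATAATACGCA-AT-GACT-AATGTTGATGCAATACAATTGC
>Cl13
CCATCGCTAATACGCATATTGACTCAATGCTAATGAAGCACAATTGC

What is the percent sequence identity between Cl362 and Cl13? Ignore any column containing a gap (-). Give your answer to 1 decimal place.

Excluding the 3 gap columns leaves 44 comparable sites.
The sequences differ at positions 7 (A/C), 30 (T/C), 32 (G/A), 36 (C/A), 38 (A/G), 39 (T/C).
38 of the 44 comparable sites match, so the percent identity is 38/44 × 100 = 86.4%.

86.4%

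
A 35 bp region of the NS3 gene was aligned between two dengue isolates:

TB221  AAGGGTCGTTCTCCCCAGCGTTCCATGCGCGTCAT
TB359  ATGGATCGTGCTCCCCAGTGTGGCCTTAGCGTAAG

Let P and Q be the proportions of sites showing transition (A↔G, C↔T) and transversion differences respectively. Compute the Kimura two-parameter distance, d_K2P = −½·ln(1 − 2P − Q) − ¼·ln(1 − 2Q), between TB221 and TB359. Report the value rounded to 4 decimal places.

The sequences differ at positions 2 (A/T, transversion), 5 (G/A, transition), 10 (T/G, transversion), 19 (C/T, transition), 22 (T/G, transversion), 23 (C/G, transversion), 25 (A/C, transversion), 27 (G/T, transversion), 28 (C/A, transversion), 33 (C/A, transversion), 35 (T/G, transversion).
Of the 11 differences, 2 transitions and 9 transversions over 35 sites: P = 2/35 = 0.057143, Q = 9/35 = 0.257143.
d = −0.5·ln(0.628571) − 0.25·ln(0.485714) = −0.5·(-0.464306) − 0.25·(-0.722135) = 0.4127.

0.4127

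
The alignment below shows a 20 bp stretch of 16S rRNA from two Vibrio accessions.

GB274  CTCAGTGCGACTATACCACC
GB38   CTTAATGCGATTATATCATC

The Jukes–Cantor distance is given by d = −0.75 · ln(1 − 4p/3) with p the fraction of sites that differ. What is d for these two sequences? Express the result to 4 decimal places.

0.3041

The sequences differ at positions 3 (C/T), 5 (G/A), 11 (C/T), 16 (C/T), 19 (C/T).
p = 5/20 = 0.250000.
d = −0.75 · ln(1 − (4/3)·0.250000) = −0.75 · ln(0.666667) = −0.75 · (-0.405465) = 0.3041.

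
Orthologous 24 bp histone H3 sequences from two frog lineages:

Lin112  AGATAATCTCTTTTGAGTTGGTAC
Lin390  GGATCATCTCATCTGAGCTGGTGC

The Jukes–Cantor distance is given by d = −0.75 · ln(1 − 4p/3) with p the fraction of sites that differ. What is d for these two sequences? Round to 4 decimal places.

Mismatches occur at site 1 (A/G), site 5 (A/C), site 11 (T/A), site 13 (T/C), site 18 (T/C), site 23 (A/G).
p = 6/24 = 0.250000.
d = −0.75 · ln(1 − (4/3)·0.250000) = −0.75 · ln(0.666667) = −0.75 · (-0.405465) = 0.3041.

0.3041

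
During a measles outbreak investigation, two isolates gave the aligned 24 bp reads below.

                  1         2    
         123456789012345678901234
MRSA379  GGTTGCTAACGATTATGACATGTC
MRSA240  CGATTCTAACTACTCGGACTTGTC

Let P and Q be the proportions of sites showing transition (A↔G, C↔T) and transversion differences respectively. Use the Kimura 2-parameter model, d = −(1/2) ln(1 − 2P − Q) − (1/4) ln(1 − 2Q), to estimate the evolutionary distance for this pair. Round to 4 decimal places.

0.4539

The sequences differ at positions 1 (G/C, transversion), 3 (T/A, transversion), 5 (G/T, transversion), 11 (G/T, transversion), 13 (T/C, transition), 15 (A/C, transversion), 16 (T/G, transversion), 20 (A/T, transversion).
Of the 8 differences, 1 transition and 7 transversions over 24 sites: P = 1/24 = 0.041667, Q = 7/24 = 0.291667.
d = −0.5·ln(0.624999) − 0.25·ln(0.416666) = −0.5·(-0.470005) − 0.25·(-0.875470) = 0.4539.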